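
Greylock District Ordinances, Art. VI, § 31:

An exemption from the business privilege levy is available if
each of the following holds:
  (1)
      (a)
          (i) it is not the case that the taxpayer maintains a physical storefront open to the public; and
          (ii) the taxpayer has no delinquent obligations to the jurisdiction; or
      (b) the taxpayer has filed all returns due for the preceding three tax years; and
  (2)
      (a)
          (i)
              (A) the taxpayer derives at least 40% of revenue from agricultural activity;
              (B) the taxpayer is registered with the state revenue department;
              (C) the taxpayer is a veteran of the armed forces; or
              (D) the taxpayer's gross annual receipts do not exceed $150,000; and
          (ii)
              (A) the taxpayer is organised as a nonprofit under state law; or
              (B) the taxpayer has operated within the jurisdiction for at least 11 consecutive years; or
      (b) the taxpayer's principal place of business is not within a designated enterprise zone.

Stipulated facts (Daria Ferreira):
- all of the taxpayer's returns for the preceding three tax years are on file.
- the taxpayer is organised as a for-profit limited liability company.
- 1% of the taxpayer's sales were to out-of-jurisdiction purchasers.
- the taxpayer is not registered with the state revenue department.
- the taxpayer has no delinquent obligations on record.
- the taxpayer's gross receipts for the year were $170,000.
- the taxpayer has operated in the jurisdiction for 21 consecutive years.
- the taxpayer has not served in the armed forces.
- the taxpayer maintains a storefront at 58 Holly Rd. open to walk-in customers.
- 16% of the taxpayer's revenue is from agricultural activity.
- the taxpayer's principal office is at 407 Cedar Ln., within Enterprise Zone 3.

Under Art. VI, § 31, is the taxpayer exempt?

(i) not (has storefront) — not met.
(ii) no delinquency — holds.
(a) = F AND T = false.
(b) returns current — holds.
(1) = F OR T = true.
(A) ≥40% agricultural — not met.
(B) state-registered — not met.
(C) veteran — not met.
(D) receipts ≤ $150,000 — not met.
(i): F OR F OR F OR F → false.
(A) nonprofit — not satisfied.
(B) ≥ 11 yrs in jurisdiction — met.
So (ii) is satisfied (F OR T).
(a): F AND T → false.
(b) not (in enterprise zone) — not satisfied.
So (2) is not satisfied (F OR F).
Overall: T AND F → false.

No — not exempt.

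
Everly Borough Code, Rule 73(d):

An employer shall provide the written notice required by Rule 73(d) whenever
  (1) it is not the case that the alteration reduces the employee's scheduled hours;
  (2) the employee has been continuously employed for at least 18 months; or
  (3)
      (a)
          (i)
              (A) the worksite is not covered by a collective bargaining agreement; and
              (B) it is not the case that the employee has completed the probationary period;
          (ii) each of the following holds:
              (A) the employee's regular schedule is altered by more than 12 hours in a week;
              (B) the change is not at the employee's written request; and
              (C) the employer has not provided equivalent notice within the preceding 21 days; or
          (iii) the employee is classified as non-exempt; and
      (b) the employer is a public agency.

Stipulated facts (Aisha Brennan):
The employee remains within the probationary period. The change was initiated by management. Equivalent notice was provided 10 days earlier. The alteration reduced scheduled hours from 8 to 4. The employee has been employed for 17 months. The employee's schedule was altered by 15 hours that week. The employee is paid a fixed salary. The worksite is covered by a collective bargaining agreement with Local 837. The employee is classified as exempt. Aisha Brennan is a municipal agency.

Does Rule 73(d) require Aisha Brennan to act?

No — not required.

(1) not (hours reduced) — fails.
(2) tenure ≥ 18 mo. — not met.
(A) no CBA — fails.
(B) not (past probation) — holds.
(i): F AND T → false.
(A) schedule shift > 12h — met.
(B) not employee-requested — holds.
(C) no recent notice — not met.
(ii): T AND T AND F → false.
(iii) non-exempt — not met.
(a): F OR F OR F → false.
(b) public agency — holds.
(3): F AND T → false.
Overall = F OR F OR F = false.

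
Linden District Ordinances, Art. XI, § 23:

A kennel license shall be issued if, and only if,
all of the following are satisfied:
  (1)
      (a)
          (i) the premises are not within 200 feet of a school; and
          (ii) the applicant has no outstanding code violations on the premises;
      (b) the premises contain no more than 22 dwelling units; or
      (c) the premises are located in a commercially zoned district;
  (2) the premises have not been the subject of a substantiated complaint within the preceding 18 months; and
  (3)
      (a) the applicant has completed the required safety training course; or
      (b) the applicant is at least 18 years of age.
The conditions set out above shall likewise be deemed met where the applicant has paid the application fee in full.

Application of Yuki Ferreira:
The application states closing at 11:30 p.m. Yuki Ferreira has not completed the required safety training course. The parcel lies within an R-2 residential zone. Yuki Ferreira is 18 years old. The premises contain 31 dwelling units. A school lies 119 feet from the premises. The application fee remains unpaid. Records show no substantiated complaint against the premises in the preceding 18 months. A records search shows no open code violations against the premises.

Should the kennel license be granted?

No — denied.

(i) ≥200 ft from school — not satisfied.
(ii) no code violations — met.
So (a) is not satisfied (F AND T).
(b) ≤ 22 units — not satisfied.
(c) commercially zoned — not satisfied.
So (1) is not satisfied (F OR F OR F).
(2) no complaint in 18 mo. — holds.
(a) safety training — not satisfied.
(b) age ≥ 18 — met.
So (3) is satisfied (F OR T).
Overall = F AND T AND T = false.
Exception (fee paid) — not satisfied.
Result: main false OR exception false → false.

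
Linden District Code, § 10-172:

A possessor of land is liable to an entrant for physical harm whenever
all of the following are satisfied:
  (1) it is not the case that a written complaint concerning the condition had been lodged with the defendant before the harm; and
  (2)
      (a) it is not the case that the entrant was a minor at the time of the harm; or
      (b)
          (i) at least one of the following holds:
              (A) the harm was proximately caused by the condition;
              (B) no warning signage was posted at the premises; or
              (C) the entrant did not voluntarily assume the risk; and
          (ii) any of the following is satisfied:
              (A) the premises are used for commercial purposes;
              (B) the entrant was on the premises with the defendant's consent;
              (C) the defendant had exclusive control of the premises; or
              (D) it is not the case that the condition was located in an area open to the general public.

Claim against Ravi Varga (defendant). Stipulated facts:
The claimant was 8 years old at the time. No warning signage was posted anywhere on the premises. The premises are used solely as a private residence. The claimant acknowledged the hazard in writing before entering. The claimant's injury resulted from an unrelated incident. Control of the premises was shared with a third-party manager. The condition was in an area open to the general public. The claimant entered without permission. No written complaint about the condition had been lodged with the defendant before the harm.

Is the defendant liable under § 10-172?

No — not liable.

(1) not (complaint lodged) — holds.
(a) not (entrant a minor) — fails.
(A) proximate cause — not satisfied.
(B) no signage posted — satisfied.
(C) no assumed risk — not satisfied.
So (i) is satisfied (F OR T OR F).
(A) commercial use — fails.
(B) consent to enter — not satisfied.
(C) exclusive control — not met.
(D) not (public area) — not satisfied.
(ii): F OR F OR F OR F → false.
(b): T AND F → false.
(2): F OR F → false.
So Overall is not satisfied (T AND F).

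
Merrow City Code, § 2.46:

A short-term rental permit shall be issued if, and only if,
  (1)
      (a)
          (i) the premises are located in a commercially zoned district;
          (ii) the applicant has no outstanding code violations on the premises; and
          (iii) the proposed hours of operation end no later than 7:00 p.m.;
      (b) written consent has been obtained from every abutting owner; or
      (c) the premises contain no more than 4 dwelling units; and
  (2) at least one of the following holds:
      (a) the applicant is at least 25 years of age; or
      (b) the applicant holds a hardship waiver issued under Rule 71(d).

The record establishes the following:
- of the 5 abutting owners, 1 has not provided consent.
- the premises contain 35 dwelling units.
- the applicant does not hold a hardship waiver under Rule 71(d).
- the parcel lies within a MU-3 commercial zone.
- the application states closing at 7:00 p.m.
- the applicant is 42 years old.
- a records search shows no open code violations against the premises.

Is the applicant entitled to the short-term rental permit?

Yes — granted.

(i) commercially zoned — satisfied.
(ii) no code violations — holds.
(iii) closes by 7 p.m. — holds.
So (a) is satisfied (T AND T AND T).
(b) all abutters consent — not met.
(c) ≤ 4 units — not satisfied.
So (1) is satisfied (T OR F OR F).
(a) age ≥ 25 — satisfied.
(b) hardship waiver — not met.
(2): T OR F → true.
Overall = T AND T = true.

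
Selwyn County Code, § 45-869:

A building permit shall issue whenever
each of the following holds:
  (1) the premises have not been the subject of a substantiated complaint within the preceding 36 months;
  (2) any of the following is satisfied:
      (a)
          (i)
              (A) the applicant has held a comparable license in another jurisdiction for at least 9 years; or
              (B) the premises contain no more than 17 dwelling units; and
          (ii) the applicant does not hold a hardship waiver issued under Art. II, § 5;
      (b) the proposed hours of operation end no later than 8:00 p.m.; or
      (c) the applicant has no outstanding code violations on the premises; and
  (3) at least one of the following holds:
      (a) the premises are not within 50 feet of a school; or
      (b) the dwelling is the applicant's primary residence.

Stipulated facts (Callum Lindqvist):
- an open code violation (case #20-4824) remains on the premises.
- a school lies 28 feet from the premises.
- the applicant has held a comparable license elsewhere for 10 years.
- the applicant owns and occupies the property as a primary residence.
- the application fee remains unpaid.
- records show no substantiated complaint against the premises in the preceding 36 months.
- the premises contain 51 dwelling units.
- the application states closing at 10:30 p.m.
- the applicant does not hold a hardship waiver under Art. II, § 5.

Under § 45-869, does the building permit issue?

(1) no complaint in 36 mo. — holds.
(A) prior license ≥ 9 yr — satisfied.
(B) ≤ 17 units — fails.
(i) = T OR F = true.
(ii) not (hardship waiver) — holds.
(a) = T AND T = true.
(b) closes by 8 p.m. — fails.
(c) no code violations — not met.
(2): T OR F OR F → true.
(a) ≥50 ft from school — not met.
(b) primary residence — satisfied.
(3) = F OR T = true.
Overall = T AND T AND T = true.

Yes — granted.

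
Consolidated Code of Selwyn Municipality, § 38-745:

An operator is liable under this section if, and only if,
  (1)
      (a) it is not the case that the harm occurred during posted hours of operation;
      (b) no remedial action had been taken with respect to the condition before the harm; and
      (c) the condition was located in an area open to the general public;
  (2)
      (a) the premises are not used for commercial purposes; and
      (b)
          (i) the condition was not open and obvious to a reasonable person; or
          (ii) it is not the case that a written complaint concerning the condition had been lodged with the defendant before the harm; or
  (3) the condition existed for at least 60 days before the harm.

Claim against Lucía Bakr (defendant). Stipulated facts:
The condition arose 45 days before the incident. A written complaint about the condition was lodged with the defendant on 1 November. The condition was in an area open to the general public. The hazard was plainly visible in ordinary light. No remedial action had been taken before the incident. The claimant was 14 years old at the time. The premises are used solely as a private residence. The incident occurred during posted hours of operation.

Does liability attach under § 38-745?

(a) not (during posted hours) — fails.
(b) no remedial action — satisfied.
(c) public area — holds.
(1) = F AND T AND T = false.
(a) not (commercial use) — satisfied.
(i) not open/obvious — not met.
(ii) not (complaint lodged) — not met.
So (b) is not satisfied (F OR F).
(2) = T AND F = false.
(3) condition ≥60 days old — not met.
Overall: F OR F OR F → false.

No — not liable.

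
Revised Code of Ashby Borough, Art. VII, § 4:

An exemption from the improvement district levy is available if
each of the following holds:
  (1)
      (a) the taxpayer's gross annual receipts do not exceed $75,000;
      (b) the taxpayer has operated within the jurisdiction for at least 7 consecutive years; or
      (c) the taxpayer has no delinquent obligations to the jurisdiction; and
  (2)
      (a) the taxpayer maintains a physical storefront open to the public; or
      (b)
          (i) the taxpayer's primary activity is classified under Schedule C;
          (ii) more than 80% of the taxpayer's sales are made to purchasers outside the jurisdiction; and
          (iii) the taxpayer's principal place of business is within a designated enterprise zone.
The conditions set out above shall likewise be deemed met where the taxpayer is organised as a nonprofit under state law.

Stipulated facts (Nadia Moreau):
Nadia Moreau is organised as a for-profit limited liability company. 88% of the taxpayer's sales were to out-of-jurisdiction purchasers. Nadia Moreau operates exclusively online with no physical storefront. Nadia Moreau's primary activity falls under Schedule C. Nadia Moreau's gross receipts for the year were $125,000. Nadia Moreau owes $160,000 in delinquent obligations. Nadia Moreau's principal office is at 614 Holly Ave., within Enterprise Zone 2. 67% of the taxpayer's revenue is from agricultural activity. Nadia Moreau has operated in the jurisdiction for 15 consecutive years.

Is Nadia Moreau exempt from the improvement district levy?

(a) receipts ≤ $75,000 — not satisfied.
(b) ≥ 7 yrs in jurisdiction — met.
(c) no delinquency — fails.
So (1) is satisfied (F OR T OR F).
(a) has storefront — not met.
(i) Schedule C activity — satisfied.
(ii) >80% out-of-jur. sales — satisfied.
(iii) in enterprise zone — satisfied.
(b) = T AND T AND T = true.
So (2) is satisfied (F OR T).
Overall = T AND T = true.
Exception (nonprofit) — not satisfied.
Result: main true OR exception false → true.

Yes — exempt.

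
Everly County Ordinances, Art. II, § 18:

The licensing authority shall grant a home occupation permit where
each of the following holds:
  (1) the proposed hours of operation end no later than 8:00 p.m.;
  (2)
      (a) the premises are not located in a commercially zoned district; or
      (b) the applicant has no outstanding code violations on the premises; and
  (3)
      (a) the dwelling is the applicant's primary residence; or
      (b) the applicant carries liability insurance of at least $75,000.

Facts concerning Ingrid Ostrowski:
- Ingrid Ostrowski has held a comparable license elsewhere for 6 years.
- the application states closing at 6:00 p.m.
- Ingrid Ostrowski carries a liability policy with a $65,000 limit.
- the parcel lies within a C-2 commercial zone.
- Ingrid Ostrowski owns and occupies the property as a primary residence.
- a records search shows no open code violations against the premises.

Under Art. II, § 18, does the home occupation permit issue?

(1) closes by 8 p.m. — holds.
(a) not (commercially zoned) — not met.
(b) no code violations — met.
(2): F OR T → true.
(a) primary residence — met.
(b) insurance ≥ $75,000 — not met.
(3): T OR F → true.
So Overall is satisfied (T AND T AND T).

Yes — granted.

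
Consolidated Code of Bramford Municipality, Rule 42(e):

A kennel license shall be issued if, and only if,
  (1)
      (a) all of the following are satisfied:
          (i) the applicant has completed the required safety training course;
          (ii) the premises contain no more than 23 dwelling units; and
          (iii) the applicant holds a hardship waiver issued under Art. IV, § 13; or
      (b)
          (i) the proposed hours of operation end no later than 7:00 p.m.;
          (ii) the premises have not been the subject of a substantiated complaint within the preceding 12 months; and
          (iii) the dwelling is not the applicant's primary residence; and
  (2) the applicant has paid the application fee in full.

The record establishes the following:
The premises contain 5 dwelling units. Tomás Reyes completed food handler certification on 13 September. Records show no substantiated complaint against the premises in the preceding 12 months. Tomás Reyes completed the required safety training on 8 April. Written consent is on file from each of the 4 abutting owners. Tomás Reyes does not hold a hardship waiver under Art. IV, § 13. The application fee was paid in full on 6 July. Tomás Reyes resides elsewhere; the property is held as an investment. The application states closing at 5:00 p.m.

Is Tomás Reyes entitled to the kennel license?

(i) safety training — holds.
(ii) ≤ 23 units — holds.
(iii) hardship waiver — not satisfied.
(a) = T AND T AND F = false.
(i) closes by 7 p.m. — holds.
(ii) no complaint in 12 mo. — holds.
(iii) not (primary residence) — met.
(b) = T AND T AND T = true.
(1) = F OR T = true.
(2) fee paid — holds.
So Overall is satisfied (T AND T).

Yes — granted.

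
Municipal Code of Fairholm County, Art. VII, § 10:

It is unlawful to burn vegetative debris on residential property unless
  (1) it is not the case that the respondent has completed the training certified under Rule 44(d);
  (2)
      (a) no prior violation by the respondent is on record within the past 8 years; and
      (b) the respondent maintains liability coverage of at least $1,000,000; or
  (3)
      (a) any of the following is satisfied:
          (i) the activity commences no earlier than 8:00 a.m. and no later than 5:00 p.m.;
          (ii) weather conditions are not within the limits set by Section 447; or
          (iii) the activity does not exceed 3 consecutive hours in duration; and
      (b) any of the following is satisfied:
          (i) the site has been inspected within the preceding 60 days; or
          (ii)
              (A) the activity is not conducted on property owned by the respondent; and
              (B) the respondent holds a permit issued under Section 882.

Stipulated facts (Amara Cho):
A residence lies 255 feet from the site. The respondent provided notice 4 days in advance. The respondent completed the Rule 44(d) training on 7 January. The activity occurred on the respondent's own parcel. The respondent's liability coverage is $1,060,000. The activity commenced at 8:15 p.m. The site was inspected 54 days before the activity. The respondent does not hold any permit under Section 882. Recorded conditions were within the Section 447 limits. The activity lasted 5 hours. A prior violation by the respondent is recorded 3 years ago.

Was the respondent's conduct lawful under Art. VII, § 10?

(1) not (training certified) — not satisfied.
(a) no prior violation — fails.
(b) coverage ≥ $1,000,000 — satisfied.
(2) = F AND T = false.
(i) start within hours — not satisfied.
(ii) not (weather ok) — not satisfied.
(iii) ≤ 3 hrs duration — not satisfied.
(a) = F OR F OR F = false.
(i) site inspected — holds.
(A) not (own property) — not met.
(B) holds permit — fails.
(ii): F AND F → false.
So (b) is satisfied (T OR F).
(3) = F AND T = false.
So Overall is not satisfied (F OR F OR F).

No — unlawful.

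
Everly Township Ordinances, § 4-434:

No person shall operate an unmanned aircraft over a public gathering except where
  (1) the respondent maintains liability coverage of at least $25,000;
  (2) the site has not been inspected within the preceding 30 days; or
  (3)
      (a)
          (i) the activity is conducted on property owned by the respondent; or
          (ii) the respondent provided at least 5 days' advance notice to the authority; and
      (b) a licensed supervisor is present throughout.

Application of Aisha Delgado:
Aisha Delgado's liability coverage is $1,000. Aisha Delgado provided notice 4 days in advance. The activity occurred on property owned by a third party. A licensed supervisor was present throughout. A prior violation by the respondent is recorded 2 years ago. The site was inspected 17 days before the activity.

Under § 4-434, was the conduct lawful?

No — unlawful.

(1) coverage ≥ $25,000 — not satisfied.
(2) not (site inspected) — not satisfied.
(i) own property — fails.
(ii) ≥5 days' notice — not met.
(a): F OR F → false.
(b) supervisor present — met.
(3): F AND T → false.
Overall = F OR F OR F = false.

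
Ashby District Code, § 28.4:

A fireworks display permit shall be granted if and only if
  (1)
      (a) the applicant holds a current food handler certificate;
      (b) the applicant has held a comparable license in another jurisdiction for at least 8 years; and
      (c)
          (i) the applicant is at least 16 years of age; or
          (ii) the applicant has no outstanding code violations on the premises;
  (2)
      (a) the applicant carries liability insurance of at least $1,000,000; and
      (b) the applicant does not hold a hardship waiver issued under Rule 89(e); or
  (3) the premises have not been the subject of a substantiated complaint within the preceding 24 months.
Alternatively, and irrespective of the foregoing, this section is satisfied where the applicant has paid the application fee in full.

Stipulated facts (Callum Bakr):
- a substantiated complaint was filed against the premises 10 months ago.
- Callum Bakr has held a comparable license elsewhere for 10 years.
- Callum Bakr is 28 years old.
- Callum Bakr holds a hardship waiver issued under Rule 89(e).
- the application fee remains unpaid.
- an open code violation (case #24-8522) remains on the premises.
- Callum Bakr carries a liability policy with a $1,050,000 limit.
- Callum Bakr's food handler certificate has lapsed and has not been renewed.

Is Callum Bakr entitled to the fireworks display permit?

No — denied.

(a) food handler cert. — not satisfied.
(b) prior license ≥ 8 yr — satisfied.
(i) age ≥ 16 — satisfied.
(ii) no code violations — fails.
So (c) is satisfied (T OR F).
(1): F AND T AND T → false.
(a) insurance ≥ $1,000,000 — satisfied.
(b) not (hardship waiver) — fails.
So (2) is not satisfied (T AND F).
(3) no complaint in 24 mo. — fails.
Overall: F OR F OR F → false.
Exception (fee paid) — not satisfied.
Result: main false OR exception false → false.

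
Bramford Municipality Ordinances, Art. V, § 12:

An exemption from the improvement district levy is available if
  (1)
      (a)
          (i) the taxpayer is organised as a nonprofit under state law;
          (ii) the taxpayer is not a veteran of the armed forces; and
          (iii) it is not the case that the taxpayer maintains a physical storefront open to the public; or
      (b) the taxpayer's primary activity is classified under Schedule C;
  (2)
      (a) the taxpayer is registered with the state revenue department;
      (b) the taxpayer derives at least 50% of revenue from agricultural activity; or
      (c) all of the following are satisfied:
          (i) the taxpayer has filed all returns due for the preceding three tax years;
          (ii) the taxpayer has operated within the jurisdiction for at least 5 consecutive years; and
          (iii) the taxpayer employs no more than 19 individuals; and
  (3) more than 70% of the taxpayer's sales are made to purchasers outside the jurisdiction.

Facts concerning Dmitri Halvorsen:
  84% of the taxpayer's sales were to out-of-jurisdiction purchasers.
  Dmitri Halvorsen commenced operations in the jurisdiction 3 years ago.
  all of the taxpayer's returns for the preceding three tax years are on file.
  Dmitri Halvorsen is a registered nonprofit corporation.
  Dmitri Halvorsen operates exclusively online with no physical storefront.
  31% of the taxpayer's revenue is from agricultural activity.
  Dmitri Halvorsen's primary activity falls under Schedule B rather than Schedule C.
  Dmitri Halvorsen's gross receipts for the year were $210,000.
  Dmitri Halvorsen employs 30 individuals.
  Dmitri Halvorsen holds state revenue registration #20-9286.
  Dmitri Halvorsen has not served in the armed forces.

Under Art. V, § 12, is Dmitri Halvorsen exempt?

(i) nonprofit — satisfied.
(ii) not (veteran) — satisfied.
(iii) not (has storefront) — met.
So (a) is satisfied (T AND T AND T).
(b) Schedule C activity — not met.
(1): T OR F → true.
(a) state-registered — met.
(b) ≥50% agricultural — not satisfied.
(i) returns current — holds.
(ii) ≥ 5 yrs in jurisdiction — not met.
(iii) ≤ 19 employees — not satisfied.
So (c) is not satisfied (T AND F AND F).
So (2) is satisfied (T OR F OR F).
(3) >70% out-of-jur. sales — holds.
So Overall is satisfied (T AND T AND T).

Yes — exempt.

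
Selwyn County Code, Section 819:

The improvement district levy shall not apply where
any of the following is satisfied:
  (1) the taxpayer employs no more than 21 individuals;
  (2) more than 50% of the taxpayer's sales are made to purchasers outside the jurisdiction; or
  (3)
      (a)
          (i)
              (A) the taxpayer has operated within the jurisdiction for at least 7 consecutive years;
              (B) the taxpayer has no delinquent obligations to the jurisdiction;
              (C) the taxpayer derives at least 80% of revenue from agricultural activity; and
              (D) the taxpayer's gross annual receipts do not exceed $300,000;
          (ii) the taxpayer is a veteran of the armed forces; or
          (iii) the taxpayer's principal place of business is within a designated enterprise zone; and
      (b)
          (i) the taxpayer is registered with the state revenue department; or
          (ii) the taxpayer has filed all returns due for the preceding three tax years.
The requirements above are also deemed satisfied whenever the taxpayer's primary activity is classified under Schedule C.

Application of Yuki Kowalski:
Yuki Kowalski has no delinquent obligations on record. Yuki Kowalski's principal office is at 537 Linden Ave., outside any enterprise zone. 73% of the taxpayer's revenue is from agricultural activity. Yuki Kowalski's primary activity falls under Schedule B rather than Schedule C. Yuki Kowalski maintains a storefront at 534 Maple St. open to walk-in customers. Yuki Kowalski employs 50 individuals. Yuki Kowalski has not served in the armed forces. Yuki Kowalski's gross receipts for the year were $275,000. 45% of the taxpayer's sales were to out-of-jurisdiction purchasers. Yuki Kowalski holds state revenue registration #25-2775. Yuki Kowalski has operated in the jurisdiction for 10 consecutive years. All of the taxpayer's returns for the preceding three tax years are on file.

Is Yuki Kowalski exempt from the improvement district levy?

(1) ≤ 21 employees — not met.
(2) >50% out-of-jur. sales — fails.
(A) ≥ 7 yrs in jurisdiction — holds.
(B) no delinquency — satisfied.
(C) ≥80% agricultural — not met.
(D) receipts ≤ $300,000 — satisfied.
So (i) is not satisfied (T AND T AND F AND T).
(ii) veteran — not met.
(iii) in enterprise zone — fails.
(a): F OR F OR F → false.
(i) state-registered — met.
(ii) returns current — met.
(b) = T OR T = true.
(3): F AND T → false.
Overall: F OR F OR F → false.
Exception (Schedule C activity) — not satisfied.
Result: main false OR exception false → false.

No — not exempt.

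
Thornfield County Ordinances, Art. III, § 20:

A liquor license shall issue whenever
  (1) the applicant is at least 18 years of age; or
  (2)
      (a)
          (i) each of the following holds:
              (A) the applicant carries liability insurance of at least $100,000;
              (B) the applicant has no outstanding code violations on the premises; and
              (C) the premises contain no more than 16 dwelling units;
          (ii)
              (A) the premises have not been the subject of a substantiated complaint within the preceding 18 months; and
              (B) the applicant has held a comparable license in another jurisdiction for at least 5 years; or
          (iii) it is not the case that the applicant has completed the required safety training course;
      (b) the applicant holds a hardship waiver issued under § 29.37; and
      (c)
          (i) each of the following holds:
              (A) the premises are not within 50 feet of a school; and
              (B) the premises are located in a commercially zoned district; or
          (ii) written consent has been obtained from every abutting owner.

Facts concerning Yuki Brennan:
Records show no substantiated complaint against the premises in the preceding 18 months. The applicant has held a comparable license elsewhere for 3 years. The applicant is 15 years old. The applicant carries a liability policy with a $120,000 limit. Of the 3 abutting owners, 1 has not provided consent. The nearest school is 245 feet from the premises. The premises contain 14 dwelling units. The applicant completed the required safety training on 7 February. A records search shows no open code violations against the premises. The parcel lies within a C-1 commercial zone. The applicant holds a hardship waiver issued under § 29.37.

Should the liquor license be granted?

Yes — granted.

(1) age ≥ 18 — not satisfied.
(A) insurance ≥ $100,000 — holds.
(B) no code violations — satisfied.
(C) ≤ 16 units — met.
(i): T AND T AND T → true.
(A) no complaint in 18 mo. — satisfied.
(B) prior license ≥ 5 yr — not met.
So (ii) is not satisfied (T AND F).
(iii) not (safety training) — not met.
So (a) is satisfied (T OR F OR F).
(b) hardship waiver — holds.
(A) ≥50 ft from school — satisfied.
(B) commercially zoned — satisfied.
(i): T AND T → true.
(ii) all abutters consent — not met.
So (c) is satisfied (T OR F).
(2): T AND T AND T → true.
Overall: F OR T → true.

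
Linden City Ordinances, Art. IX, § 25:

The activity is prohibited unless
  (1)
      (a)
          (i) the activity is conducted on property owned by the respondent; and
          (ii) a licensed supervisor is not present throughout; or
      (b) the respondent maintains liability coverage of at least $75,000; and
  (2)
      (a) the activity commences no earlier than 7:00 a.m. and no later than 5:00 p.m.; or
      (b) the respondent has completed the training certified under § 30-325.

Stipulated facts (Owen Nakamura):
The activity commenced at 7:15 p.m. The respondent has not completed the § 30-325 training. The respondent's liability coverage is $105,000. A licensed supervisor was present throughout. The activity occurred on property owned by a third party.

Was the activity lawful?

(i) own property — fails.
(ii) not (supervisor present) — not met.
(a) = F AND F = false.
(b) coverage ≥ $75,000 — holds.
So (1) is satisfied (F OR T).
(a) start within hours — not met.
(b) training certified — not met.
(2) = F OR F = false.
Overall: T AND F → false.

No — unlawful.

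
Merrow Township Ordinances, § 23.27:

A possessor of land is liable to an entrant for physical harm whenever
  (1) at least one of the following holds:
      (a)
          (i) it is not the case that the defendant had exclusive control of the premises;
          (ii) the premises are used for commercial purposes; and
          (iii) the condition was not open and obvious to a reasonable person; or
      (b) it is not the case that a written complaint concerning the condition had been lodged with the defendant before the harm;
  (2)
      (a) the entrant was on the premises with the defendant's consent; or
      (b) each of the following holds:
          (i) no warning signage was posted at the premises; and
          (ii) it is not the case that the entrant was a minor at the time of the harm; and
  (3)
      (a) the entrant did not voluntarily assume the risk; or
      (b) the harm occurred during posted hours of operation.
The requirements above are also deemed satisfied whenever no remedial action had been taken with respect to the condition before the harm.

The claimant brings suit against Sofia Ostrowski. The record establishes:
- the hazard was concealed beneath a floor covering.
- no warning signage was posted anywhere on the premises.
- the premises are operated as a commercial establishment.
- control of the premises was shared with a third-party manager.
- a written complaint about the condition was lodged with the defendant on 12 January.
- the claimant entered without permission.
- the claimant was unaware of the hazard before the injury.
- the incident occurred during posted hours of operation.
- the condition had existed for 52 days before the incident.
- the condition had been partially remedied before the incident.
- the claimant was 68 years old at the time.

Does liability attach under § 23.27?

Yes — liable.

(i) not (exclusive control) — holds.
(ii) commercial use — holds.
(iii) not open/obvious — satisfied.
So (a) is satisfied (T AND T AND T).
(b) not (complaint lodged) — not met.
(1) = T OR F = true.
(a) consent to enter — not satisfied.
(i) no signage posted — holds.
(ii) not (entrant a minor) — satisfied.
(b) = T AND T = true.
(2): F OR T → true.
(a) no assumed risk — holds.
(b) during posted hours — satisfied.
(3) = T OR T = true.
So Overall is satisfied (T AND T AND T).
Exception (no remedial action) — not satisfied.
Result: main true OR exception false → true.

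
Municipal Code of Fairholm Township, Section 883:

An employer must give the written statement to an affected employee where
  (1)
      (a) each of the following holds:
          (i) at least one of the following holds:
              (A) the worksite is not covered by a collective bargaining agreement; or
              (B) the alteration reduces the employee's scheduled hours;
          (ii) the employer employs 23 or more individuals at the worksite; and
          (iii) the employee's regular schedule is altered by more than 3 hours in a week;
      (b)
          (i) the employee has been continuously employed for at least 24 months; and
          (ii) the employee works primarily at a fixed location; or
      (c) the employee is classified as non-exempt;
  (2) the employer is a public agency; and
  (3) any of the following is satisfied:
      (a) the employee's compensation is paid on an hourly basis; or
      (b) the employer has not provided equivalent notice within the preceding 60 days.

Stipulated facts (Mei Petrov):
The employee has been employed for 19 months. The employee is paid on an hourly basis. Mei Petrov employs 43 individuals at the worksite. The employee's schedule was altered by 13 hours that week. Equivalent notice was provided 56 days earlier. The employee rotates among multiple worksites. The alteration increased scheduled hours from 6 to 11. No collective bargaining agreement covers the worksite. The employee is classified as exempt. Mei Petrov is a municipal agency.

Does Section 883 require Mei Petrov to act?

Yes — required.

(A) no CBA — holds.
(B) hours reduced — fails.
So (i) is satisfied (T OR F).
(ii) ≥ 23 at site — satisfied.
(iii) schedule shift > 3h — satisfied.
So (a) is satisfied (T AND T AND T).
(i) tenure ≥ 24 mo. — not met.
(ii) fixed location — not satisfied.
(b): F AND F → false.
(c) non-exempt — not met.
(1): T OR F OR F → true.
(2) public agency — satisfied.
(a) hourly-paid — holds.
(b) no recent notice — fails.
(3) = T OR F = true.
So Overall is satisfied (T AND T AND T).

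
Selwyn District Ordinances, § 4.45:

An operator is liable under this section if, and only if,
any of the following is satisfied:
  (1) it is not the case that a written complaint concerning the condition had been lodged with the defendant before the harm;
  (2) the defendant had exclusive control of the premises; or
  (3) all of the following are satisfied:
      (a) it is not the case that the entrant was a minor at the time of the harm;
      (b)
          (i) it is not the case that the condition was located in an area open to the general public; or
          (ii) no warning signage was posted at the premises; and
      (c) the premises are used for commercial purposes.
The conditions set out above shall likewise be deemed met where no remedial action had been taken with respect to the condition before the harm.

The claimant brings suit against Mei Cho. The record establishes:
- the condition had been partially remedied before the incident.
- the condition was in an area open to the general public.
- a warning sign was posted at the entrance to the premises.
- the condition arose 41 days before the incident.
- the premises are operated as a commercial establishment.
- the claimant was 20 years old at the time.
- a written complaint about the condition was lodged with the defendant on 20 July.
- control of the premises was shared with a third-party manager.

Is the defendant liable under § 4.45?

No — not liable.

(1) not (complaint lodged) — not satisfied.
(2) exclusive control — not satisfied.
(a) not (entrant a minor) — satisfied.
(i) not (public area) — not met.
(ii) no signage posted — not met.
(b) = F OR F = false.
(c) commercial use — met.
So (3) is not satisfied (T AND F AND T).
Overall = F OR F OR F = false.
Exception (no remedial action) — not satisfied.
Result: main false OR exception false → false.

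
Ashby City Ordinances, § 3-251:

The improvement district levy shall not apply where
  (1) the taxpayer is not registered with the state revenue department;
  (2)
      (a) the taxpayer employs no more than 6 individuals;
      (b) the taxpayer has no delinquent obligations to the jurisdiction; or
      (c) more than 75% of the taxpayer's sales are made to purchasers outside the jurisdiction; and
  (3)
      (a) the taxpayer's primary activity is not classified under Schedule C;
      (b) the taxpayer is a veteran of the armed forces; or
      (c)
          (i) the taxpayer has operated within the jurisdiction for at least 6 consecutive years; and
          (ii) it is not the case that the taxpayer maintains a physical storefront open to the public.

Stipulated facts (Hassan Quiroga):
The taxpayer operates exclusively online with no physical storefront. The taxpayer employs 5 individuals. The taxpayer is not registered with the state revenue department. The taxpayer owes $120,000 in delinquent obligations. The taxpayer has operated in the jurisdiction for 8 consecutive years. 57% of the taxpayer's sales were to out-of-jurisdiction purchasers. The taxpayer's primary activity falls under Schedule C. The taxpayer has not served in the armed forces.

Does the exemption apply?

(1) not (state-registered) — satisfied.
(a) ≤ 6 employees — met.
(b) no delinquency — not satisfied.
(c) >75% out-of-jur. sales — not met.
So (2) is satisfied (T OR F OR F).
(a) not (Schedule C activity) — fails.
(b) veteran — not satisfied.
(i) ≥ 6 yrs in jurisdiction — satisfied.
(ii) not (has storefront) — satisfied.
(c): T AND T → true.
(3) = F OR F OR T = true.
So Overall is satisfied (T AND T AND T).

Yes — exempt.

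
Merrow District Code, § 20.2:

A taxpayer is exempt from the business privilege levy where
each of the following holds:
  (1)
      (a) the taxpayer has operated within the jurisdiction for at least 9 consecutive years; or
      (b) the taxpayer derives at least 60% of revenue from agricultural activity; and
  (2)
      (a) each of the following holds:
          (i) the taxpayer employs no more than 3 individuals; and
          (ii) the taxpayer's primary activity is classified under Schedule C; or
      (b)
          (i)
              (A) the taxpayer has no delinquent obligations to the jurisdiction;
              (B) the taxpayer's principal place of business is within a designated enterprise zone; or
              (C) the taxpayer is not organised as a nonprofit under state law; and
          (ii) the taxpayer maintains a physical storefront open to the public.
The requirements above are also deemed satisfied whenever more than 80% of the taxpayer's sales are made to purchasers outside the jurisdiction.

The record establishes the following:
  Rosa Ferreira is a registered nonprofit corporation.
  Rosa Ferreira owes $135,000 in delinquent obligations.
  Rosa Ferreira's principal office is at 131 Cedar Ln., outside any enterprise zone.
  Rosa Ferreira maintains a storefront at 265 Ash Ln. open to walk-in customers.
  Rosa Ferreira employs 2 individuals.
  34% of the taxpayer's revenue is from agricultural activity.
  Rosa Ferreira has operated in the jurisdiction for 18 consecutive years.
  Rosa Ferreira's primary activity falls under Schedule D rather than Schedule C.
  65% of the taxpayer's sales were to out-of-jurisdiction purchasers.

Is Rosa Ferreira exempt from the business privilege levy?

(a) ≥ 9 yrs in jurisdiction — holds.
(b) ≥60% agricultural — not met.
(1) = T OR F = true.
(i) ≤ 3 employees — satisfied.
(ii) Schedule C activity — not met.
So (a) is not satisfied (T AND F).
(A) no delinquency — not satisfied.
(B) in enterprise zone — not met.
(C) not (nonprofit) — fails.
(i): F OR F OR F → false.
(ii) has storefront — holds.
(b) = F AND T = false.
(2) = F OR F = false.
Overall: T AND F → false.
Exception (>80% out-of-jur. sales) — not satisfied.
Result: main false OR exception false → false.

No — not exempt.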